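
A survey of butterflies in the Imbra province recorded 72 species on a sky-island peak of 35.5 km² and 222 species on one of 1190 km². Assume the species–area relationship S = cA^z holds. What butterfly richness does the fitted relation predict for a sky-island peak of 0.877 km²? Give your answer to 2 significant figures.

22

z = ln(222/72) / ln(1190/35.5) = 1.1260 / 3.5122 = 0.3206
c = 72 / 35.5^0.3206 = 72 / 3.141 = 22.93
S₃ = 22.93 × 0.877^0.3206 = 22.93 × 0.9588 ≈ 21.98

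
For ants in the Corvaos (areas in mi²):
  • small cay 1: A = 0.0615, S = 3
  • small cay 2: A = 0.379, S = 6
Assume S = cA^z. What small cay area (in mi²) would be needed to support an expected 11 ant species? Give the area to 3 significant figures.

z = ln(6/3) / ln(0.379/0.0615) = 0.6931 / 1.8185 = 0.3812
c = 3 / 0.0615^0.3812 = 3 / 0.3454 = 8.685
A = (11/8.685)^(1/0.3812) ⇒ ln A = ln(1.267)/0.3812 = 0.6200
A = e^0.6200 ≈ 1.859 mi²

1.86 mi²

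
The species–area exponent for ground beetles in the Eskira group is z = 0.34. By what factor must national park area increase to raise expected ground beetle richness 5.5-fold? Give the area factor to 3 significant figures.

(A₂/A₁)^0.34 = 5.5, so A₂/A₁ = 5.5^(1/0.34) = 5.5^2.941
ln(A₂/A₁) = ln 5.5 / 0.34 = 1.7047 / 0.34 = 5.0140
A₂/A₁ = e^5.0140 ≈ 150.5

151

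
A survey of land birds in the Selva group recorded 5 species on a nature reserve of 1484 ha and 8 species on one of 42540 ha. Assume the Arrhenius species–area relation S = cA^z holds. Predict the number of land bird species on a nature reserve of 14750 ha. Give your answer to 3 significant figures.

z = ln(8/5) / ln(42540/1484) = 0.4700 / 3.3557 = 0.1401
c = 5 / 1484^0.1401 = 5 / 2.781 = 1.798
S₃ = 1.798 × 14750^0.1401 = 1.798 × 3.836 ≈ 6.897

6.90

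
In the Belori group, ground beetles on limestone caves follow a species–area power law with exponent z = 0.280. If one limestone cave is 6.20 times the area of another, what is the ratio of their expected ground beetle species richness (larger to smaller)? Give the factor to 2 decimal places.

1.67

S₂/S₁ = (A₂/A₁)^z = 6.2^0.28
ln(S₂/S₁) = 0.28 × ln 6.2 = 0.28 × 1.8245 = 0.5109
S₂/S₁ = e^0.5109 ≈ 1.667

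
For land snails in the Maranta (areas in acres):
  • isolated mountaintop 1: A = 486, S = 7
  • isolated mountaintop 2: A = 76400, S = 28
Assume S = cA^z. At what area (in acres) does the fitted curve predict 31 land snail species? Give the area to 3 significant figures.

111000 acres

z = ln(28/7) / ln(76400/486) = 1.3863 / 5.0575 = 0.2741
c = 7 / 486^0.2741 = 7 / 5.45 = 1.284
A = (31/1.284)^(1/0.2741) ⇒ ln A = ln(24.14)/0.2741 = 11.6151
A = e^11.6151 ≈ 110754 acres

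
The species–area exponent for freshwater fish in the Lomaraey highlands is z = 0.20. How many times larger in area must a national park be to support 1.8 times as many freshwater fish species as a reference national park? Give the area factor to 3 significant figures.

(A₂/A₁)^0.2 = 1.8, so A₂/A₁ = 1.8^(1/0.2) = 1.8^5
ln(A₂/A₁) = ln 1.8 / 0.2 = 0.5878 / 0.2 = 2.9389
A₂/A₁ = e^2.9389 ≈ 18.9

18.9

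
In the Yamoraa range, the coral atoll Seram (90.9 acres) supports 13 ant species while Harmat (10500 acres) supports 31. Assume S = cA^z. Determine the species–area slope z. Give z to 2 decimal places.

Taking logs: ln S = ln c + z ln A, so z = (ln S₂ − ln S₁)/(ln A₂ − ln A₁).
z = ln(31/13) / ln(10500/90.9) = ln(2.385) / ln(115.5) = 0.8690 / 4.7494 = 0.1830

0.18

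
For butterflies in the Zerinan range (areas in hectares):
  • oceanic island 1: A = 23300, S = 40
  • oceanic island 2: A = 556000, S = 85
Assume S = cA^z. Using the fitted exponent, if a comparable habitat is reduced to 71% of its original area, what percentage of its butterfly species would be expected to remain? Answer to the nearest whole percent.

92%

z = ln(85/40) / ln(556000/23300) = 0.7538 / 3.1723 = 0.2376
S_new/S_old = (A_new/A_old)^z = 0.71^0.2376 = exp(0.2376 × -0.3425) = 0.9218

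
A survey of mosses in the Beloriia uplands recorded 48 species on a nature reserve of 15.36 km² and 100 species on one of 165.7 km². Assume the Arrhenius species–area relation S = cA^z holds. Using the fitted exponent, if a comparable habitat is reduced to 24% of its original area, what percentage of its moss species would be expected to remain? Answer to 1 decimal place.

z = ln(100/48) / ln(165.7/15.36) = 0.7340 / 2.3784 = 0.3086
S_new/S_old = (A_new/A_old)^z = 0.24^0.3086 = exp(0.3086 × -1.4271) = 0.6438

64.4%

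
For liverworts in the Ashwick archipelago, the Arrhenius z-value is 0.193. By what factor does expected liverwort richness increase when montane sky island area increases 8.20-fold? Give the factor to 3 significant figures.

1.50

S₂/S₁ = (A₂/A₁)^z = 8.2^0.193
ln(S₂/S₁) = 0.193 × ln 8.2 = 0.193 × 2.1041 = 0.4061
S₂/S₁ = e^0.4061 ≈ 1.501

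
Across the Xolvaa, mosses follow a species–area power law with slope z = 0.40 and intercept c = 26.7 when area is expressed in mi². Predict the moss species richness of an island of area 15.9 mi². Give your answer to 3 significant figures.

80.7

S = 26.7 × 15.9^0.4
ln S = ln 26.7 + 0.4 × ln 15.9 = 3.2847 + 0.4 × 2.7663 = 4.3912
S = e^4.3912 ≈ 80.74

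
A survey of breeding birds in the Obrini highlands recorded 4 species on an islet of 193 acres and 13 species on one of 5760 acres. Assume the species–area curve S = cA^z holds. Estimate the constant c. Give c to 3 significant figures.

0.644

z = ln(S₂/S₁) / ln(A₂/A₁) = ln(13/4) / ln(5760/193) = 1.1787 / 3.3960 = 0.3471
c = S₁ / A₁^z = 4 / 193^0.3471 = 4 / 6.212 = 0.6439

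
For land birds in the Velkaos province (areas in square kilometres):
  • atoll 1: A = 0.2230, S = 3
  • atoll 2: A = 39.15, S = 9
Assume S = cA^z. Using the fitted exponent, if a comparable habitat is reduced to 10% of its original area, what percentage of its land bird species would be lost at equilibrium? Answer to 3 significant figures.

38.7%

z = ln(9/3) / ln(39.15/0.223) = 1.0986 / 5.1680 = 0.2126
S_new/S_old = (A_new/A_old)^z = 0.1^0.2126 = exp(0.2126 × -2.3026) = 0.6129
Fraction lost = 1 − 0.6129 = 0.3871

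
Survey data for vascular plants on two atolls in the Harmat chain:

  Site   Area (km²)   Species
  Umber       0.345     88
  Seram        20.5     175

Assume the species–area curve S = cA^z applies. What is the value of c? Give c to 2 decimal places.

z = ln(S₂/S₁) / ln(A₂/A₁) = ln(175/88) / ln(20.5/0.345) = 0.6874 / 4.0846 = 0.1683
c = S₁ / A₁^z = 88 / 0.345^0.1683 = 88 / 0.836 = 105.3

105.26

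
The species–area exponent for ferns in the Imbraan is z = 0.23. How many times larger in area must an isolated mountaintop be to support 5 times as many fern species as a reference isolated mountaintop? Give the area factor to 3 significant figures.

1090

(A₂/A₁)^0.23 = 5, so A₂/A₁ = 5^(1/0.23) = 5^4.348
ln(A₂/A₁) = ln 5 / 0.23 = 1.6094 / 0.23 = 6.9976
A₂/A₁ = e^6.9976 ≈ 1094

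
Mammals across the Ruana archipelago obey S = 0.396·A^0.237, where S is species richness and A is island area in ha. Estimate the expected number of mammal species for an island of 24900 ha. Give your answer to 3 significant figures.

S = 0.396 × 24900^0.237 = 0.396 × 11.01 ≈ 4.361

4.36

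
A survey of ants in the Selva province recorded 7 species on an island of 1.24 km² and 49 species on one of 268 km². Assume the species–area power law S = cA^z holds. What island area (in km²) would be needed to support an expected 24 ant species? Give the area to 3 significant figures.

37.3 km²

z = ln(49/7) / ln(268/1.24) = 1.9459 / 5.3759 = 0.3620
c = 7 / 1.24^0.3620 = 7 / 1.081 = 6.476
A = (24/6.476)^(1/0.3620) ⇒ ln A = ln(3.706)/0.3620 = 3.6191
A = e^3.6191 ≈ 37.3 km²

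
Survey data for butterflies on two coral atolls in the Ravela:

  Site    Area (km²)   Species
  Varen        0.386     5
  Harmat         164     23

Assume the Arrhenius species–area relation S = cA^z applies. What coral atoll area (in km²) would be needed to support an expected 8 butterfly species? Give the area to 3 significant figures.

2.49 km²

z = ln(23/5) / ln(164/0.386) = 1.5261 / 6.0518 = 0.2522
c = 5 / 0.386^0.2522 = 5 / 0.7866 = 6.357
A = (8/6.357)^(1/0.2522) ⇒ ln A = ln(1.259)/0.2522 = 0.9119
A = e^0.9119 ≈ 2.489 km²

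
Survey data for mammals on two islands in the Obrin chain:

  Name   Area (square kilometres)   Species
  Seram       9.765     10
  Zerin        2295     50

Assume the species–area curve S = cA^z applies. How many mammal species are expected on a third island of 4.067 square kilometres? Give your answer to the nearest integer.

8

z = ln(50/10) / ln(2295/9.765) = 1.6094 / 5.4597 = 0.2948
c = 10 / 9.765^0.2948 = 10 / 1.958 = 5.108
S₃ = 5.108 × 4.067^0.2948 = 5.108 × 1.512 ≈ 7.724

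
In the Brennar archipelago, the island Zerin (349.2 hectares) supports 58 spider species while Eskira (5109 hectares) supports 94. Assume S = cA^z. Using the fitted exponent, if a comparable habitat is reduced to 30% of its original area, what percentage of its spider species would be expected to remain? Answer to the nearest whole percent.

81%

z = ln(94/58) / ln(5109/349.2) = 0.4829 / 2.6831 = 0.1800
S_new/S_old = (A_new/A_old)^z = 0.3^0.1800 = exp(0.1800 × -1.2040) = 0.8052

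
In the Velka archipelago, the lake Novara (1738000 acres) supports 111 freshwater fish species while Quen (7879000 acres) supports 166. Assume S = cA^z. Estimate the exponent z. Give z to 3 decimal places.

0.266

Taking logs: ln S = ln c + z ln A, so z = (ln S₂ − ln S₁)/(ln A₂ − ln A₁).
z = ln(166/111) / ln(7879000/1738000) = ln(1.495) / ln(4.533) = 0.4025 / 1.5115 = 0.2663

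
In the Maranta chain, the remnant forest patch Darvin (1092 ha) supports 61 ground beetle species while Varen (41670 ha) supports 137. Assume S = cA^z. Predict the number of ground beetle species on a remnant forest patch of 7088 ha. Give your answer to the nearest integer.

92

z = ln(137/61) / ln(41670/1092) = 0.8091 / 3.6418 = 0.2222
c = 61 / 1092^0.2222 = 61 / 4.732 = 12.89
S₃ = 12.89 × 7088^0.2222 = 12.89 × 7.169 ≈ 92.43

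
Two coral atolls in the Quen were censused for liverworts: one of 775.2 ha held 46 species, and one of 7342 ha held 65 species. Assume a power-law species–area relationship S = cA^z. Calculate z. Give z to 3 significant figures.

Taking logs: ln S = ln c + z ln A, so z = (ln S₂ − ln S₁)/(ln A₂ − ln A₁).
z = ln(65/46) / ln(7342/775.2) = ln(1.413) / ln(9.471) = 0.3457 / 2.2482 = 0.1538

0.154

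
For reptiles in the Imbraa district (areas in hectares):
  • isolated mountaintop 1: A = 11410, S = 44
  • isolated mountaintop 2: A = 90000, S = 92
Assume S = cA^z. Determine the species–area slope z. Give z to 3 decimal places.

Taking logs: ln S = ln c + z ln A, so z = (ln S₂ − ln S₁)/(ln A₂ − ln A₁).
z = ln(92/44) / ln(90000/11410) = ln(2.091) / ln(7.888) = 0.7376 / 2.0653 = 0.3571

0.357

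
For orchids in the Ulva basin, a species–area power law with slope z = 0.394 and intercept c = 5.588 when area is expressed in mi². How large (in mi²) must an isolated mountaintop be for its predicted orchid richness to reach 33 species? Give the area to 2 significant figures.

33 = 5.588 × A^0.394  ⇒  A^0.394 = 33/5.588 = 5.906
ln A = ln(5.906) / 0.394 = 1.7759 / 0.394 = 4.5073
A = e^4.5073 ≈ 90.68 mi²

91 mi²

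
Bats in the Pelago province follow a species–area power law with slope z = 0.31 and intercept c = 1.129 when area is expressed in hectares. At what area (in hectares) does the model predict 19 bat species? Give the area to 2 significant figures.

19 = 1.129 × A^0.31  ⇒  A^0.31 = 19/1.129 = 16.83
ln A = ln(16.83) / 0.31 = 2.8231 / 0.31 = 9.1068
A = e^9.1068 ≈ 9016 hectares

9000 hectares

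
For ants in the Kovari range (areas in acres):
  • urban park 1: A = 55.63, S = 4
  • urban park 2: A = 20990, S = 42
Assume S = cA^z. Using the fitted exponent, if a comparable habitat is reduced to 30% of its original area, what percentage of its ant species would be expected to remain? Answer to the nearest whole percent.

z = ln(42/4) / ln(20990/55.63) = 2.3514 / 5.9331 = 0.3963
S_new/S_old = (A_new/A_old)^z = 0.3^0.3963 = exp(0.3963 × -1.2040) = 0.6205

62%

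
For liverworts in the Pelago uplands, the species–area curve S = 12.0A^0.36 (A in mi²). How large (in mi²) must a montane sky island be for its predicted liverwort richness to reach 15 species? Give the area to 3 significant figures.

1.86 mi²

15 = 12 × A^0.36  ⇒  A^0.36 = 15/12 = 1.25
ln A = ln(1.25) / 0.36 = 0.2231 / 0.36 = 0.6198
A = e^0.6198 ≈ 1.859 mi²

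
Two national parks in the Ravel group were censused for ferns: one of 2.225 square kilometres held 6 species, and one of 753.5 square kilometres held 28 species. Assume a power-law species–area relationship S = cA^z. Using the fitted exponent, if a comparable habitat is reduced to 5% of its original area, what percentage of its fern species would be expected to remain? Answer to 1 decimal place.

45.3%

z = ln(28/6) / ln(753.5/2.225) = 1.5404 / 5.8250 = 0.2645
S_new/S_old = (A_new/A_old)^z = 0.05^0.2645 = exp(0.2645 × -2.9957) = 0.4528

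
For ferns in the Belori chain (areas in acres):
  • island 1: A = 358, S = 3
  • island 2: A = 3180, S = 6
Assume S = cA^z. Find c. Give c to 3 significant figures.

z = ln(S₂/S₁) / ln(A₂/A₁) = ln(6/3) / ln(3180/358) = 0.6931 / 2.1841 = 0.3174
c = S₁ / A₁^z = 3 / 358^0.3174 = 3 / 6.464 = 0.4641

0.464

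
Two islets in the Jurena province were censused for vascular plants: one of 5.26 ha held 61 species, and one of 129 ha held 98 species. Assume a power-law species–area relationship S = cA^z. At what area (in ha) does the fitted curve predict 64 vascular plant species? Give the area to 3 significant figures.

z = ln(98/61) / ln(129/5.26) = 0.4741 / 3.1997 = 0.1482
c = 61 / 5.26^0.1482 = 61 / 1.279 = 47.7
A = (64/47.7)^(1/0.1482) ⇒ ln A = ln(1.342)/0.1482 = 1.9841
A = e^1.9841 ≈ 7.273 ha

7.27 ha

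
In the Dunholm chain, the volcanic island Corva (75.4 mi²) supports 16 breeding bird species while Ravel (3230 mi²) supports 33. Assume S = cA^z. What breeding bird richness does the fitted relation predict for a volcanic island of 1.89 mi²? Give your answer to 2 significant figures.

z = ln(33/16) / ln(3230/75.4) = 0.7239 / 3.7574 = 0.1927
c = 16 / 75.4^0.1927 = 16 / 2.3 = 6.957
S₃ = 6.957 × 1.89^0.1927 = 6.957 × 1.13 ≈ 7.865

7.9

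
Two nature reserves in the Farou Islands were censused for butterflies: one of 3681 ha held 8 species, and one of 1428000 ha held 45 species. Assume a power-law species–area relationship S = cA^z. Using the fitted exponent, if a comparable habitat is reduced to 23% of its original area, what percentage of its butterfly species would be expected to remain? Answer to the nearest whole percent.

65%

z = ln(45/8) / ln(1428000/3681) = 1.7272 / 5.9608 = 0.2898
S_new/S_old = (A_new/A_old)^z = 0.23^0.2898 = exp(0.2898 × -1.4697) = 0.6532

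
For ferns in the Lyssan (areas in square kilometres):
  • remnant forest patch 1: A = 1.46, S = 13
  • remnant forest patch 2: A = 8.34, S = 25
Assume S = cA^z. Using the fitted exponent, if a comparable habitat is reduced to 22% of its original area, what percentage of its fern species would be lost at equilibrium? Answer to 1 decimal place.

43.3%

z = ln(25/13) / ln(8.34/1.46) = 0.6539 / 1.7426 = 0.3753
S_new/S_old = (A_new/A_old)^z = 0.22^0.3753 = exp(0.3753 × -1.5141) = 0.5666
Fraction lost = 1 − 0.5666 = 0.4334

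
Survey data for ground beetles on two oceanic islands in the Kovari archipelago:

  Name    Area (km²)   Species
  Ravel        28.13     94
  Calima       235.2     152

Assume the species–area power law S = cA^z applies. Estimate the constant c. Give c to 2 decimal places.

z = ln(S₂/S₁) / ln(A₂/A₁) = ln(152/94) / ln(235.2/28.13) = 0.4806 / 2.1236 = 0.2263
c = S₁ / A₁^z = 94 / 28.13^0.2263 = 94 / 2.128 = 44.17

44.17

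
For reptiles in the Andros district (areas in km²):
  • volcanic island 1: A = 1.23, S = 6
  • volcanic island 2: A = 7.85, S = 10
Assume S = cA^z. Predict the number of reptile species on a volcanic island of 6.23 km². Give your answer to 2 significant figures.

z = ln(10/6) / ln(7.85/1.23) = 0.5108 / 1.8535 = 0.2756
c = 6 / 1.23^0.2756 = 6 / 1.059 = 5.667
S₃ = 5.667 × 6.23^0.2756 = 5.667 × 1.656 ≈ 9.383

9.4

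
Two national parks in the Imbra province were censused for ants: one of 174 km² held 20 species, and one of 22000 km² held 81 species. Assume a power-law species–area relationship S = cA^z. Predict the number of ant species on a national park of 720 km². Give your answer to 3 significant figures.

z = ln(81/20) / ln(22000/174) = 1.3987 / 4.8397 = 0.2890
c = 20 / 174^0.2890 = 20 / 4.442 = 4.503
S₃ = 4.503 × 720^0.2890 = 4.503 × 6.696 ≈ 30.15

30.1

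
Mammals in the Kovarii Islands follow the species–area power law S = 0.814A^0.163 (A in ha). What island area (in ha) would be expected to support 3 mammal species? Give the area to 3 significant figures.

3 = 0.814 × A^0.163  ⇒  A^0.163 = 3/0.814 = 3.686
ln A = ln(3.686) / 0.163 = 1.3044 / 0.163 = 8.0025
A = e^8.0025 ≈ 2988 ha

2990 ha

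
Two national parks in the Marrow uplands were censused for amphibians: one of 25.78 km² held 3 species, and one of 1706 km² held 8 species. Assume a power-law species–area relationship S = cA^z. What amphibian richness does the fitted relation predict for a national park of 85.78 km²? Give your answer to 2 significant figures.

4.0

z = ln(8/3) / ln(1706/25.78) = 0.9808 / 4.1923 = 0.2340
c = 3 / 25.78^0.2340 = 3 / 2.139 = 1.403
S₃ = 1.403 × 85.78^0.2340 = 1.403 × 2.834 ≈ 3.974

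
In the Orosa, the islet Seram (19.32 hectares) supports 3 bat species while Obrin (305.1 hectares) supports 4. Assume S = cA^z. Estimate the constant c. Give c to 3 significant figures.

z = ln(S₂/S₁) / ln(A₂/A₁) = ln(4/3) / ln(305.1/19.32) = 0.2877 / 2.7595 = 0.1043
c = S₁ / A₁^z = 3 / 19.32^0.1043 = 3 / 1.362 = 2.203

2.20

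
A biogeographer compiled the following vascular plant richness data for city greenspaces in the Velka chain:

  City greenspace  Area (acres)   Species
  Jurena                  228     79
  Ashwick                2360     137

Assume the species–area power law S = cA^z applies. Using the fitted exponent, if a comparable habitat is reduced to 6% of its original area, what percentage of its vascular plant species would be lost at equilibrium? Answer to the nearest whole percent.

z = ln(137/79) / ln(2360/228) = 0.5505 / 2.3371 = 0.2356
S_new/S_old = (A_new/A_old)^z = 0.06^0.2356 = exp(0.2356 × -2.8134) = 0.5154
Fraction lost = 1 − 0.5154 = 0.4846

48%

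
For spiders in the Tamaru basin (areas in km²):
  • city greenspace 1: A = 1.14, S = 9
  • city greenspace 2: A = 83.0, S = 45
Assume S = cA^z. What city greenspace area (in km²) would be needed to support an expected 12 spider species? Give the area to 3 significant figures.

z = ln(45/9) / ln(83/1.14) = 1.6094 / 4.2878 = 0.3754
c = 9 / 1.14^0.3754 = 9 / 1.05 = 8.568
A = (12/8.568)^(1/0.3754) ⇒ ln A = ln(1.401)/0.3754 = 0.8975
A = e^0.8975 ≈ 2.453 km²

2.45 km²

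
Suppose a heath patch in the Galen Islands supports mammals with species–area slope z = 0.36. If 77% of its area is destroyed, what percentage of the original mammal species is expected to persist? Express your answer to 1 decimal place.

S_new/S_old = (A_new/A_old)^z = 0.23^0.36
= exp(0.36 × ln 0.23) = exp(0.36 × -1.4697) = exp(-0.5291) ≈ 0.5891

58.9%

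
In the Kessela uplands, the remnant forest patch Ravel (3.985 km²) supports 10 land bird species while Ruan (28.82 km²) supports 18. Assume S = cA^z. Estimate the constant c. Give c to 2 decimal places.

z = ln(S₂/S₁) / ln(A₂/A₁) = ln(18/10) / ln(28.82/3.985) = 0.5878 / 1.9785 = 0.2971
c = S₁ / A₁^z = 10 / 3.985^0.2971 = 10 / 1.508 = 6.632

6.63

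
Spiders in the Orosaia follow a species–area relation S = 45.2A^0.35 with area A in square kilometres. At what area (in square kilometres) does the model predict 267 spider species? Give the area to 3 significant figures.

160 square kilometres

267 = 45.2 × A^0.35  ⇒  A^0.35 = 267/45.2 = 5.907
ln A = ln(5.907) / 0.35 = 1.7762 / 0.35 = 5.0747
A = e^5.0747 ≈ 159.9 square kilometres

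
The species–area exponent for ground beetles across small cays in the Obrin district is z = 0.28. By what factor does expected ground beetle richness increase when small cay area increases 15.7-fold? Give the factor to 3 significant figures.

2.16

S₂/S₁ = (A₂/A₁)^z = 15.7^0.28
ln(S₂/S₁) = 0.28 × ln 15.7 = 0.28 × 2.7537 = 0.7710
S₂/S₁ = e^0.7710 ≈ 2.162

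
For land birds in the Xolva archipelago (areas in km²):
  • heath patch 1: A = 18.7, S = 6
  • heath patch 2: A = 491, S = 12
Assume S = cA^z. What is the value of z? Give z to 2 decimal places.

0.21

Taking logs: ln S = ln c + z ln A, so z = (ln S₂ − ln S₁)/(ln A₂ − ln A₁).
z = ln(12/6) / ln(491/18.7) = ln(2) / ln(26.26) = 0.6931 / 3.2679 = 0.2121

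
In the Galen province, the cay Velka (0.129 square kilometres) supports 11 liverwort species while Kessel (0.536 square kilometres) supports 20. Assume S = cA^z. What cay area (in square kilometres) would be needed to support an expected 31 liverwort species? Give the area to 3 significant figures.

1.52 square kilometres

z = ln(20/11) / ln(0.536/0.129) = 0.5978 / 1.4243 = 0.4197
c = 11 / 0.129^0.4197 = 11 / 0.4233 = 25.98
A = (31/25.98)^(1/0.4197) ⇒ ln A = ln(1.193)/0.4197 = 0.4205
A = e^0.4205 ≈ 1.523 square kilometres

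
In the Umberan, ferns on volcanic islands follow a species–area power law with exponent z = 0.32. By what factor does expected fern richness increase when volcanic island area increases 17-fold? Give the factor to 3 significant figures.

2.48

S₂/S₁ = (A₂/A₁)^z = 17^0.32
ln(S₂/S₁) = 0.32 × ln 17 = 0.32 × 2.8332 = 0.9066
S₂/S₁ = e^0.9066 ≈ 2.476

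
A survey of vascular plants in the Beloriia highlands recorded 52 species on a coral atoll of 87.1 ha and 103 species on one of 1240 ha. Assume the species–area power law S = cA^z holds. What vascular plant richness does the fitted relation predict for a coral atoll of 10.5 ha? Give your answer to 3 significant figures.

z = ln(103/52) / ln(1240/87.1) = 0.6835 / 2.6558 = 0.2574
c = 52 / 87.1^0.2574 = 52 / 3.157 = 16.47
S₃ = 16.47 × 10.5^0.2574 = 16.47 × 1.832 ≈ 30.17

30.2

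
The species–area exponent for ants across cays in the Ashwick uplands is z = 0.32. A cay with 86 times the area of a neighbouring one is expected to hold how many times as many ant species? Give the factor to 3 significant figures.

S₂/S₁ = (A₂/A₁)^z = 86^0.32
ln(S₂/S₁) = 0.32 × ln 86 = 0.32 × 4.4543 = 1.4254
S₂/S₁ = e^1.4254 ≈ 4.159

4.16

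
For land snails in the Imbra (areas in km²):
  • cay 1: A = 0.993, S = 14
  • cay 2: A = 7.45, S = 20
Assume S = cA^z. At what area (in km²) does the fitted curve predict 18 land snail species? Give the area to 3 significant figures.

z = ln(20/14) / ln(7.45/0.993) = 0.3567 / 2.0152 = 0.1770
c = 14 / 0.993^0.1770 = 14 / 0.9988 = 14.02
A = (18/14.02)^(1/0.1770) ⇒ ln A = ln(1.284)/0.1770 = 1.4129
A = e^1.4129 ≈ 4.108 km²

4.11 km²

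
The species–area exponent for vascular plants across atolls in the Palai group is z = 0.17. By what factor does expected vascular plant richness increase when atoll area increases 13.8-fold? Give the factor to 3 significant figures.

S₂/S₁ = (A₂/A₁)^z = 13.8^0.17
ln(S₂/S₁) = 0.17 × ln 13.8 = 0.17 × 2.6247 = 0.4462
S₂/S₁ = e^0.4462 ≈ 1.562

1.56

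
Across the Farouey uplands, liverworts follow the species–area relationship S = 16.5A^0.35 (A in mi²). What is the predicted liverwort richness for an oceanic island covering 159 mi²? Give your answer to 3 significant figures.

S = 16.5 × 159^0.35
ln S = ln 16.5 + 0.35 × ln 159 = 2.8034 + 0.35 × 5.0689 = 4.5775
S = e^4.5775 ≈ 97.27

97.3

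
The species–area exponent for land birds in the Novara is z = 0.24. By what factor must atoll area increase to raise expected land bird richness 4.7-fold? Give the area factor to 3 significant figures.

(A₂/A₁)^0.24 = 4.7, so A₂/A₁ = 4.7^(1/0.24) = 4.7^4.167
ln(A₂/A₁) = ln 4.7 / 0.24 = 1.5476 / 0.24 = 6.4482
A₂/A₁ = e^6.4482 ≈ 631.6

632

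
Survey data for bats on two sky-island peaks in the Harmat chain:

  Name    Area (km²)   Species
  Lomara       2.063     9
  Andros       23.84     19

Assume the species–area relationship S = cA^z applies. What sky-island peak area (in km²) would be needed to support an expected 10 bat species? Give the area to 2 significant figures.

2.9 km²

z = ln(19/9) / ln(23.84/2.063) = 0.7472 / 2.4472 = 0.3053
c = 9 / 2.063^0.3053 = 9 / 1.247 = 7.215
A = (10/7.215)^(1/0.3053) ⇒ ln A = ln(1.386)/0.3053 = 1.0692
A = e^1.0692 ≈ 2.913 km²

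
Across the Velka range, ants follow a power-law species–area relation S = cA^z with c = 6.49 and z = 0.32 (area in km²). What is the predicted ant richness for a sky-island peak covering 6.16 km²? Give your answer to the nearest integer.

S = 6.49 × 6.16^0.32
ln S = ln 6.49 + 0.32 × ln 6.16 = 1.8703 + 0.32 × 1.8181 = 2.4520
S = e^2.4520 ≈ 11.61

12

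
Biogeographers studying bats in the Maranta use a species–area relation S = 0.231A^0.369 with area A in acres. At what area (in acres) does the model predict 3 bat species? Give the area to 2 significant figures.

3 = 0.231 × A^0.369  ⇒  A^0.369 = 3/0.231 = 12.99
ln A = ln(12.99) / 0.369 = 2.5639 / 0.369 = 6.9484
A = e^6.9484 ≈ 1041 acres

1000 acres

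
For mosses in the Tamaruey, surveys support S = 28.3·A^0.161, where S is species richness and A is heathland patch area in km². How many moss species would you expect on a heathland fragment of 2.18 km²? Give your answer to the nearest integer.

32

S = 28.3 × 2.18^0.161 = 28.3 × 1.134 ≈ 32.08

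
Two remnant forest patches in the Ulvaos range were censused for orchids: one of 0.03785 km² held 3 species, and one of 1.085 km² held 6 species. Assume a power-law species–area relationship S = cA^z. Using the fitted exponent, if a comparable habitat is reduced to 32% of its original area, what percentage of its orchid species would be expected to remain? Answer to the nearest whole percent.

79%

z = ln(6/3) / ln(1.085/0.03785) = 0.6931 / 3.3557 = 0.2066
S_new/S_old = (A_new/A_old)^z = 0.32^0.2066 = exp(0.2066 × -1.1394) = 0.7903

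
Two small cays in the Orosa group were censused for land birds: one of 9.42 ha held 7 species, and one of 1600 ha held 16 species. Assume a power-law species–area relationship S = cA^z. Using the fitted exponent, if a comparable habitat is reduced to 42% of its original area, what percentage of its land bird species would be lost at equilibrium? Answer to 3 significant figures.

z = ln(16/7) / ln(1600/9.42) = 0.8267 / 5.1349 = 0.1610
S_new/S_old = (A_new/A_old)^z = 0.42^0.1610 = exp(0.1610 × -0.8675) = 0.8697
Fraction lost = 1 − 0.8697 = 0.1303

13.0%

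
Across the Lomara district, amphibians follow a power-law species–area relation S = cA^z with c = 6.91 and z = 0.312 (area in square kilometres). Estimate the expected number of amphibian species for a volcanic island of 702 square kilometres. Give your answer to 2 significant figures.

53

S = 6.91 × 702^0.312
ln S = ln 6.91 + 0.312 × ln 702 = 1.9330 + 0.312 × 6.5539 = 3.9778
S = e^3.9778 ≈ 53.4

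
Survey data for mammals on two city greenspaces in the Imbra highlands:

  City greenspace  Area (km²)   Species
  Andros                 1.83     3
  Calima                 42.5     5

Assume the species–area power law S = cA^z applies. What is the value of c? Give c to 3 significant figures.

z = ln(S₂/S₁) / ln(A₂/A₁) = ln(5/3) / ln(42.5/1.83) = 0.5108 / 3.1452 = 0.1624
c = S₁ / A₁^z = 3 / 1.83^0.1624 = 3 / 1.103 = 2.72

2.72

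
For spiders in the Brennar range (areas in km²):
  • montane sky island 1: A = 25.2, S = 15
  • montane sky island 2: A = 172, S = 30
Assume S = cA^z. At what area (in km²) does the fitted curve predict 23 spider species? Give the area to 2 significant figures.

z = ln(30/15) / ln(172/25.2) = 0.6931 / 1.9207 = 0.3609
c = 15 / 25.2^0.3609 = 15 / 3.204 = 4.681
A = (23/4.681)^(1/0.3609) ⇒ ln A = ln(4.913)/0.3609 = 4.4113
A = e^4.4113 ≈ 82.37 km²

82 km²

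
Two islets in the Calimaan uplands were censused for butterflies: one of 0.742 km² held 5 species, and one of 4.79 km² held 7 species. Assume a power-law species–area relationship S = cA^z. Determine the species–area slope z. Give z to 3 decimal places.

Taking logs: ln S = ln c + z ln A, so z = (ln S₂ − ln S₁)/(ln A₂ − ln A₁).
z = ln(7/5) / ln(4.79/0.742) = ln(1.4) / ln(6.456) = 0.3365 / 1.8649 = 0.1804

0.180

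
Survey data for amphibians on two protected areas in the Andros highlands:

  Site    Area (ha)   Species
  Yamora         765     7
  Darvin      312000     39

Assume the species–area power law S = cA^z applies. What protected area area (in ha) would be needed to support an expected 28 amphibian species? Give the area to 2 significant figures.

98000 ha

z = ln(39/7) / ln(312000/765) = 1.7177 / 6.0109 = 0.2858
c = 7 / 765^0.2858 = 7 / 6.668 = 1.05
A = (28/1.05)^(1/0.2858) ⇒ ln A = ln(26.67)/0.2858 = 11.4912
A = e^11.4912 ≈ 97849 ha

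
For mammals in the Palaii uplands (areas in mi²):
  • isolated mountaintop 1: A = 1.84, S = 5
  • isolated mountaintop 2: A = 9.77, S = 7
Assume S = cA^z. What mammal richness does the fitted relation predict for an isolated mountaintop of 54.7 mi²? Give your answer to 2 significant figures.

9.9

z = ln(7/5) / ln(9.77/1.84) = 0.3365 / 1.6696 = 0.2015
c = 5 / 1.84^0.2015 = 5 / 1.131 = 4.422
S₃ = 4.422 × 54.7^0.2015 = 4.422 × 2.24 ≈ 9.905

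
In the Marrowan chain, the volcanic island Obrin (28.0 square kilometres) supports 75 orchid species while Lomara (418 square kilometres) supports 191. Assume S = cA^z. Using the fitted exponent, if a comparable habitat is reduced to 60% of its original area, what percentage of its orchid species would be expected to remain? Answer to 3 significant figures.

z = ln(191/75) / ln(418/28) = 0.9348 / 2.7033 = 0.3458
S_new/S_old = (A_new/A_old)^z = 0.6^0.3458 = exp(0.3458 × -0.5108) = 0.8381

83.8%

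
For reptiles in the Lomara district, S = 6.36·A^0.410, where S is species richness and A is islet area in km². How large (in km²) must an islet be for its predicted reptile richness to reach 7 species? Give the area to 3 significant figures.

7 = 6.36 × A^0.41  ⇒  A^0.41 = 7/6.36 = 1.101
ln A = ln(1.101) / 0.41 = 0.0959 / 0.41 = 0.2339
A = e^0.2339 ≈ 1.263 km²

1.26 km²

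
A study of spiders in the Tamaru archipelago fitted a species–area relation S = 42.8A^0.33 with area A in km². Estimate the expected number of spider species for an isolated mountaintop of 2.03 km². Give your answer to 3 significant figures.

S = 42.8 × 2.03^0.33
ln S = ln 42.8 + 0.33 × ln 2.03 = 3.7565 + 0.33 × 0.7080 = 3.9902
S = e^3.9902 ≈ 54.07

54.1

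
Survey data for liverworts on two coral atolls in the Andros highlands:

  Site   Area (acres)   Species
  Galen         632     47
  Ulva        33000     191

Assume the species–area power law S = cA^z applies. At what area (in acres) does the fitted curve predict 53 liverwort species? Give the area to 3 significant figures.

887 acres

z = ln(191/47) / ln(33000/632) = 1.4021 / 3.9554 = 0.3545
c = 47 / 632^0.3545 = 47 / 9.836 = 4.778
A = (53/4.778)^(1/0.3545) ⇒ ln A = ln(11.09)/0.3545 = 6.7878
A = e^6.7878 ≈ 887 acres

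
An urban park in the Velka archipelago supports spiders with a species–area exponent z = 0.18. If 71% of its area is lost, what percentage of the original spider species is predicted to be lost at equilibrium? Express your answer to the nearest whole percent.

S_new/S_old = (A_new/A_old)^z = 0.29^0.18
= exp(0.18 × ln 0.29) = exp(0.18 × -1.2379) = exp(-0.2228) ≈ 0.8003
Fraction lost = 1 − 0.8003 = 0.1997

20%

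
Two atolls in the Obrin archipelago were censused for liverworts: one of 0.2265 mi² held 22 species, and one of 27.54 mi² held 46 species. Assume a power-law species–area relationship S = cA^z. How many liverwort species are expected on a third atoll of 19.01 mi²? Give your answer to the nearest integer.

z = ln(46/22) / ln(27.54/0.2265) = 0.7376 / 4.8006 = 0.1536
c = 22 / 0.2265^0.1536 = 22 / 0.796 = 27.64
S₃ = 27.64 × 19.01^0.1536 = 27.64 × 1.572 ≈ 43.45

43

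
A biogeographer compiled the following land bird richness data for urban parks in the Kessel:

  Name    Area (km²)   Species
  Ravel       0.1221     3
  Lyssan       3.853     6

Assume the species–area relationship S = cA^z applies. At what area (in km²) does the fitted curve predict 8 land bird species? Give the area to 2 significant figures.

z = ln(6/3) / ln(3.853/0.1221) = 0.6931 / 3.4518 = 0.2008
c = 3 / 0.1221^0.2008 = 3 / 0.6555 = 4.576
A = (8/4.576)^(1/0.2008) ⇒ ln A = ln(1.748)/0.2008 = 2.7815
A = e^2.7815 ≈ 16.14 km²

16 km²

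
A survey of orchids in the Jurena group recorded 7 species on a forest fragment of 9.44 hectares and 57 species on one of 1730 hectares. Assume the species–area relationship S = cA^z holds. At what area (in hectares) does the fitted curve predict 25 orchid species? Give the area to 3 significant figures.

z = ln(57/7) / ln(1730/9.44) = 2.0971 / 5.2109 = 0.4025
c = 7 / 9.44^0.4025 = 7 / 2.468 = 2.836
A = (25/2.836)^(1/0.4025) ⇒ ln A = ln(8.815)/0.4025 = 5.4080
A = e^5.4080 ≈ 223.2 hectares

223 hectares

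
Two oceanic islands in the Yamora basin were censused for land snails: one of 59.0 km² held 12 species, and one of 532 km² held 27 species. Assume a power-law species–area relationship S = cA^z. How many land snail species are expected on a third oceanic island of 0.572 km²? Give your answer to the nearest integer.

2

z = ln(27/12) / ln(532/59) = 0.8109 / 2.1991 = 0.3688
c = 12 / 59^0.3688 = 12 / 4.498 = 2.668
S₃ = 2.668 × 0.572^0.3688 = 2.668 × 0.8138 ≈ 2.171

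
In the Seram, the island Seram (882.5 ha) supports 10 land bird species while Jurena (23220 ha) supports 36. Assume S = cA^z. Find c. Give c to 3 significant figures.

0.702

z = ln(S₂/S₁) / ln(A₂/A₁) = ln(36/10) / ln(23220/882.5) = 1.2809 / 3.2700 = 0.3917
c = S₁ / A₁^z = 10 / 882.5^0.3917 = 10 / 14.25 = 0.7016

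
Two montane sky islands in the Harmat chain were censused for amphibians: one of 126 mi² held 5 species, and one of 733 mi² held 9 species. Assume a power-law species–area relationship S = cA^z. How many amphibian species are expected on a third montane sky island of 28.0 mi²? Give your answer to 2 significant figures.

z = ln(9/5) / ln(733/126) = 0.5878 / 1.7609 = 0.3338
c = 5 / 126^0.3338 = 5 / 5.025 = 0.9951
S₃ = 0.9951 × 28^0.3338 = 0.9951 × 3.041 ≈ 3.026

3.0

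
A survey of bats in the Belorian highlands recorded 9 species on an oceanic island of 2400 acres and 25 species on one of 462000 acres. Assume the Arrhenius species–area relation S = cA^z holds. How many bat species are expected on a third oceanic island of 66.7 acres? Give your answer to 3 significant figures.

z = ln(25/9) / ln(462000/2400) = 1.0217 / 5.2601 = 0.1942
c = 9 / 2400^0.1942 = 9 / 4.534 = 1.985
S₃ = 1.985 × 66.7^0.1942 = 1.985 × 2.261 ≈ 4.488

4.49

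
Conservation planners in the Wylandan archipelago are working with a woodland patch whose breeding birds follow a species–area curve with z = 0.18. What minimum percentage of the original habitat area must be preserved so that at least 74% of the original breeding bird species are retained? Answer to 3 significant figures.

18.8%

Need (A_new/A_old)^0.18 = 0.74, so A_new/A_old = 0.74^(1/0.18) = 0.74^5.556
ln(A_new/A_old) = ln 0.74 / 0.18 = -0.3011 / 0.18 = -1.6728
A_new/A_old = e^-1.6728 ≈ 0.1877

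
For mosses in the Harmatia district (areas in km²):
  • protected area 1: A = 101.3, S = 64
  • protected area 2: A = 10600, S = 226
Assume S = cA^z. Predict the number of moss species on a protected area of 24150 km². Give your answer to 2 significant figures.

280

z = ln(226/64) / ln(10600/101.3) = 1.2617 / 4.6505 = 0.2713
c = 64 / 101.3^0.2713 = 64 / 3.5 = 18.28
S₃ = 18.28 × 24150^0.2713 = 18.28 × 15.45 ≈ 282.6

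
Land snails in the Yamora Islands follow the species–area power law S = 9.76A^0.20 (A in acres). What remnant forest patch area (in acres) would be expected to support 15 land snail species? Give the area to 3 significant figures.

8.57 acres

15 = 9.76 × A^0.2  ⇒  A^0.2 = 15/9.76 = 1.537
ln A = ln(1.537) / 0.2 = 0.4298 / 0.2 = 2.1488
A = e^2.1488 ≈ 8.574 acres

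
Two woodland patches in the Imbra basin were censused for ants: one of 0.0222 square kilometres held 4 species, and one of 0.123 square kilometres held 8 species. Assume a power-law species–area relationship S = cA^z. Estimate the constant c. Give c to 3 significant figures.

18.7

z = ln(S₂/S₁) / ln(A₂/A₁) = ln(8/4) / ln(0.123/0.0222) = 0.6931 / 1.7121 = 0.4049
c = S₁ / A₁^z = 4 / 0.0222^0.4049 = 4 / 0.214 = 18.69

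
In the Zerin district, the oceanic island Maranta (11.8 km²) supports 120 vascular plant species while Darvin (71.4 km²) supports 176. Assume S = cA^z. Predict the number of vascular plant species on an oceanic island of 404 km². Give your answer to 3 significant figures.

254

z = ln(176/120) / ln(71.4/11.8) = 0.3830 / 1.8002 = 0.2128
c = 120 / 11.8^0.2128 = 120 / 1.691 = 70.98
S₃ = 70.98 × 404^0.2128 = 70.98 × 3.585 ≈ 254.5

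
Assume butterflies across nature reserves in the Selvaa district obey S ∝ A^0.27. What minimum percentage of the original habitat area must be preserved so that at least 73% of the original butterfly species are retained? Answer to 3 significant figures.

31.2%

Need (A_new/A_old)^0.27 = 0.73, so A_new/A_old = 0.73^(1/0.27) = 0.73^3.704
ln(A_new/A_old) = ln 0.73 / 0.27 = -0.3147 / 0.27 = -1.1656
A_new/A_old = e^-1.1656 ≈ 0.3117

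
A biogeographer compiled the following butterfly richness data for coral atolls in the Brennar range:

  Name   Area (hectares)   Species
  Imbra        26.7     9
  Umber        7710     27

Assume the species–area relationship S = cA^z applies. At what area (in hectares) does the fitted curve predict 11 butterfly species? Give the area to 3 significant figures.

75.2 hectares

z = ln(27/9) / ln(7710/26.7) = 1.0986 / 5.6656 = 0.1939
c = 9 / 26.7^0.1939 = 9 / 1.891 = 4.76
A = (11/4.76)^(1/0.1939) ⇒ ln A = ln(2.311)/0.1939 = 4.3195
A = e^4.3195 ≈ 75.15 hectares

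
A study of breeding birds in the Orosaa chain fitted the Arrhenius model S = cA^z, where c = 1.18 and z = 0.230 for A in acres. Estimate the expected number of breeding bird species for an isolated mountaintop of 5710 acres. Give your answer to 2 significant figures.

S = 1.18 × 5710^0.23
ln S = ln 1.18 + 0.23 × ln 5710 = 0.1655 + 0.23 × 8.6500 = 2.1550
S = e^2.1550 ≈ 8.628

8.6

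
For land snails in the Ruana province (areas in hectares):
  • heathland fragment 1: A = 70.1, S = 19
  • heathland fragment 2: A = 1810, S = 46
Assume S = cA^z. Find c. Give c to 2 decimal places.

z = ln(S₂/S₁) / ln(A₂/A₁) = ln(46/19) / ln(1810/70.1) = 0.8842 / 3.2512 = 0.2720
c = S₁ / A₁^z = 19 / 70.1^0.2720 = 19 / 3.177 = 5.981

5.98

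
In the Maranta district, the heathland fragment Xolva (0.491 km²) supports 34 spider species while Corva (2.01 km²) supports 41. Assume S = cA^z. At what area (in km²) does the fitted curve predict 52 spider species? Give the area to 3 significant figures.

12.0 km²

z = ln(41/34) / ln(2.01/0.491) = 0.1872 / 1.4094 = 0.1328
c = 34 / 0.491^0.1328 = 34 / 0.9098 = 37.37
A = (52/37.37)^(1/0.1328) ⇒ ln A = ln(1.392)/0.1328 = 2.4875
A = e^2.4875 ≈ 12.03 km²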